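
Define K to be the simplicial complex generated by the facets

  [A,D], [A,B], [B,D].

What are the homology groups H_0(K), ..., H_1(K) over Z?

H_0 ≅ Z,  H_1 ≅ Z.

K has 3 vertices, 3 edges.
rank ∂_0 = 0, rank ∂_1 = 2 ⇒ b_0 = 3 − 0 − 2 = 1; all invariant factors of ∂_1 are 1 so no torsion. So H_0 = Z.
rank ∂_1 = 2, rank ∂_2 = 0 ⇒ b_1 = 3 − 2 − 0 = 1. So H_1 = Z.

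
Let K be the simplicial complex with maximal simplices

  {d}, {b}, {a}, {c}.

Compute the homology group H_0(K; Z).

H_0 ≅ Z^4.

Order the vertices as a < b < c < d. Listing each simplex with vertices in this order, K has dimension 0 with simplices:

  0-simplices (4): a, b, c, d

Hence C_0 ≅ Z^4.

Reading off H_k = ker ∂_k / im ∂_{k+1}:

  H_0: rank C_0 − rank ∂_1 = 4 − 0 = 4, and there is no ∂_1, so H_0 = Z^4.

(K is a triangulation of a set of 4 points.)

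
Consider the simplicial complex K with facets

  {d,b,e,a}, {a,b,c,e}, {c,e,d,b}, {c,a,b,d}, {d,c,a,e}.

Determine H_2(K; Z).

H_2 = 0.

We work with the vertex ordering a < b < c < d < e. The simplices of K, each written with vertices in increasing order, are:

  0-simplices (5): a, b, c, d, e
  1-simplices (10): ab, ac, ad, ae, bc, bd, be, cd, ce, de
  2-simplices (10): abc, abd, abe, acd, ace, ade, bcd, bce, bde, cde
  3-simplices (5): abcd, abce, abde, acde, bcde

so the chain groups are C_0 ≅ Z^5, C_1 ≅ Z^10, C_2 ≅ Z^10, C_3 ≅ Z^5.

Boundary ∂_1: C_1 → C_0 sends each edge [p,q] (with p < q) to q − p.
As a 5×10 matrix over Z this has rank 4, with invariant factors (1,1,1,1).

∂_2: C_2 → C_1 sends each 2-simplex [p,q,r] to [q,r] − [p,r] + [p,q]. For instance
  ∂bcd = cd − bd + bc,
  ∂abd = bd − ad + ab.
The 10×10 boundary matrix has rank 6 and Smith normal form diag(1,1,1,1,1,1).

∂_3: C_3 → C_2 sends each 3-simplex σ to the alternating sum Σ_i (−1)^i (σ with its i-th vertex removed). For instance
  ∂bcde = cde − bde + bce − bcd,
  ∂abcd = bcd − acd + abd − abc.
The resulting 10×5 matrix has rank 4, and its Smith normal form has invariant factors (1,1,1,1).

Computing H_k = (kernel of ∂_k) / (image of ∂_{k+1}):

  H_2: rank ker ∂_2 − rank ∂_3 = (10 − 6) − 4 = 0, and the invariant factors of ∂_3 are all 1, so H_2 = 0.

(K is a triangulation of the 3-sphere S^3.)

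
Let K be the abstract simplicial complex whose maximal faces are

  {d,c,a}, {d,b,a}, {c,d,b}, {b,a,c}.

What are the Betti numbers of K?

b_0 = 1, b_1 = 0, b_2 = 1.

We work with the vertex ordering a < b < c < d. The simplices of K, each written with vertices in increasing order, are:

  0-simplices (4): a, b, c, d
  1-simplices (6): ab, ac, ad, bc, bd, cd
  2-simplices (4): abc, abd, acd, bcd

giving chain groups C_0 ≅ Z^4, C_1 ≅ Z^6, C_2 ≅ Z^4.

∂_1: C_1 → C_0 sends each edge [p,q] (with p < q) to q − p.
This gives a 4×6 integer matrix of rank 3; reducing to Smith normal form yields diagonal entries (1,1,1).

The boundary map ∂_2: C_2 → C_1 sends each 2-simplex [p,q,r] to [q,r] − [p,r] + [p,q]. For instance
  ∂acd = cd − ad + ac,
  ∂bcd = cd − bd + bc.
This gives a 6×4 integer matrix of rank 3; reducing to Smith normal form yields diagonal entries (1,1,1).

Computing H_k = (kernel of ∂_k) / (image of ∂_{k+1}):

  H_0: rank C_0 − rank ∂_1 = 4 − 3 = 1, and the invariant factors of ∂_1 are all 1, so H_0 ≅ Z.
  H_1: rank ker ∂_1 − rank ∂_2 = (6 − 3) − 3 = 0, and the invariant factors of ∂_2 are all 1, so H_1 ≅ 0.
  H_2: rank ker ∂_2 − rank ∂_3 = (4 − 3) − 0 = 1, and there is no ∂_3, so H_2 ≅ Z.

As a check, the Euler characteristic is 4 − 6 + 4 = 2, which agrees with 1 − 0 + 1 = 2.

Hence the Betti numbers are b_0 = 1, b_1 = 0, b_2 = 1.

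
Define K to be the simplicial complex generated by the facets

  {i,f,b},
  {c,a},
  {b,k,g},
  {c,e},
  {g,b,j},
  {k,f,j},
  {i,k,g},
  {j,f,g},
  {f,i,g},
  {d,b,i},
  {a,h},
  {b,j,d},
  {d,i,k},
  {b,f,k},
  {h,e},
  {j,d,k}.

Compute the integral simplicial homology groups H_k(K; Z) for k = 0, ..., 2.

Take the total order a < b < c < d < e < f < g < h < i < j < k on the vertex set. Then K (dimension 2) consists of the simplices:

  0-simplices (11): a, b, c, d, e, f, g, h, i, j, k
  1-simplices (22): ac, ah, bd, bf, bg, bi, bj, bk, ce, di, dj, dk, eh, fg, fi, fj, fk, gi, gj, gk, ik, jk
  2-simplices (12): bdi, bdj, bfi, bfk, bgj, bgk, dik, djk, fgi, fgj, fjk, gik

Hence C_0 ≅ Z^11, C_1 ≅ Z^22, C_2 ≅ Z^12.

∂_1: C_1 → C_0 sends each edge [p,q] (with p < q) to q − p. For instance
  ∂gk = k − g.
The resulting 11×22 matrix has rank 9, and its Smith normal form has invariant factors (1,1,1,1,1,1,1,1,1).

The boundary map ∂_2: C_2 → C_1 sends each 2-simplex [p,q,r] to [q,r] − [p,r] + [p,q]. For instance
  ∂bfi = fi − bi + bf,
  ∂dik = ik − dk + di.
This gives a 22×12 integer matrix of rank 12; reducing to Smith normal form yields diagonal entries (1,1,1,1,1,1,1,1,1,1,1,2).

From H_k ≅ ker(∂_k) / im(∂_{k+1}) we obtain:

  H_0: rank C_0 − rank ∂_1 = 11 − 9 = 2, and the invariant factors of ∂_1 are all 1, so H_0 ≅ Z^2.
  H_1: rank ker ∂_1 − rank ∂_2 = (22 − 9) − 12 = 1, and ∂_2 has invariant factor 2 > 1, so H_1 ≅ Z ⊕ Z/2.
  H_2: rank ker ∂_2 − rank ∂_3 = (12 − 12) − 0 = 0, and there is no ∂_3, so H_2 ≅ 0.

H_0 = Z^2,  H_1 = Z ⊕ Z/2,  H_2 = 0.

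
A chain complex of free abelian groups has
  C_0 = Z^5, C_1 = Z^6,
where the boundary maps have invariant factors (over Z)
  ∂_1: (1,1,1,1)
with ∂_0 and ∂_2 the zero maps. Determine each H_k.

H_0 ≅ Z,  H_1 ≅ Z^2.

H_0: b_0 = 5 − 0 − 4 = 1; torsion from ∂_1 factors > 1: none. So H_0 ≅ Z.
H_1: b_1 = 6 − 4 − 0 = 2; torsion from ∂_2 factors > 1: none. So H_1 ≅ Z^2.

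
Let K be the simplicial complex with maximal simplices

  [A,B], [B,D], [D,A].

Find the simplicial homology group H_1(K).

K has 3 vertices, 3 edges.
rank ∂_1 = 2, rank ∂_2 = 0 ⇒ b_1 = 3 − 2 − 0 = 1. So H_1 = Z.

H_1 ≅ Z.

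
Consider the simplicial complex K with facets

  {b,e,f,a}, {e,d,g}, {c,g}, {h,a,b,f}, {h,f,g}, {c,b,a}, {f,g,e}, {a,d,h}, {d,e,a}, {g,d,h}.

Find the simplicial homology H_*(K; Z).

We work with the vertex ordering a < b < c < d < e < f < g < h. The simplices of K, each written with vertices in increasing order, are:

  0-simplices (8): a, b, c, d, e, f, g, h
  1-simplices (19): ab, ac, ad, ae, af, ah, bc, be, bf, bh, cg, de, dg, dh, ef, eg, fg, fh, gh
  2-simplices (14): abc, abe, abf, abh, ade, adh, aef, afh, bef, bfh, deg, dgh, efg, fgh
  3-simplices (2): abef, abfh

Hence C_0 ≅ Z^8, C_1 ≅ Z^19, C_2 ≅ Z^14, C_3 ≅ Z^2.

The boundary map ∂_1: C_1 → C_0 sends each edge [p,q] (with p < q) to q − p. For instance
  ∂ad = d − a.
The resulting 8×19 matrix has rank 7, and its Smith normal form has invariant factors (1,1,1,1,1,1,1).

The boundary map ∂_2: C_2 → C_1 sends each 2-simplex [p,q,r] to [q,r] − [p,r] + [p,q]. For instance
  ∂afh = fh − ah + af,
  ∂ade = de − ae + ad.
This gives a 19×14 integer matrix of rank 11; reducing to Smith normal form yields diagonal entries (1,1,1,1,1,1,1,1,1,1,1).

Boundary ∂_3: C_3 → C_2 sends each 3-simplex σ to the alternating sum Σ_i (−1)^i (σ with its i-th vertex removed). For instance
  ∂abfh = bfh − afh + abh − abf,
  ∂abef = bef − aef + abf − abe.
This gives a 14×2 integer matrix of rank 2; reducing to Smith normal form yields diagonal entries (1,1).

From H_k ≅ ker(∂_k) / im(∂_{k+1}) we obtain:

  H_0: rank C_0 − rank ∂_1 = 8 − 7 = 1, and the invariant factors of ∂_1 are all 1, so H_0 = Z.
  H_1: rank ker ∂_1 − rank ∂_2 = (19 − 7) − 11 = 1, and the invariant factors of ∂_2 are all 1, so H_1 = Z.
  H_2: rank ker ∂_2 − rank ∂_3 = (14 − 11) − 2 = 1, and the invariant factors of ∂_3 are all 1, so H_2 = Z.
  H_3: rank ker ∂_3 − rank ∂_4 = (2 − 2) − 0 = 0, and there is no ∂_4, so H_3 = 0.

As a check, the Euler characteristic is 8 − 19 + 14 − 2 = 1, which agrees with 1 − 1 + 1 − 0 = 1.

H_0 ≅ Z,  H_1 ≅ Z,  H_2 ≅ Z,  H_3 = 0.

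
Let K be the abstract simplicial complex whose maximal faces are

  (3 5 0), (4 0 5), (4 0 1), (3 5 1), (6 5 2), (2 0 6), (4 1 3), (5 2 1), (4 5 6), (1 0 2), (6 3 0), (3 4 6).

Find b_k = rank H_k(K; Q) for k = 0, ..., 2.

Order the vertices as 0 < 1 < 2 < 3 < 4 < 5 < 6. Listing each simplex with vertices in this order, K has dimension 2 with simplices:

  0-simplices (7): [0], [1], [2], [3], [4], [5], [6]
  1-simplices (18): [0,1], [0,2], [0,3], [0,4], [0,5], [0,6], [1,2], [1,3], [1,4], [1,5], [2,5], [2,6], [3,4], [3,5], [3,6], [4,5], [4,6], [5,6]
  2-simplices (12): [0,1,2], [0,1,4], [0,2,6], [0,3,5], [0,3,6], [0,4,5], [1,2,5], [1,3,4], [1,3,5], [2,5,6], [3,4,6], [4,5,6]

Hence C_0 ≅ Z^7, C_1 ≅ Z^18, C_2 ≅ Z^12.

The boundary map ∂_1: C_1 → C_0 maps an edge to its endpoints' difference, ∂[p,q] = q − p. For instance
  ∂[4,6] = [6] − [4].
As a 7×18 matrix over Z this has rank 6, with invariant factors (1,1,1,1,1,1).

The boundary map ∂_2: C_2 → C_1 acts by ∂[p,q,r] = [q,r] − [p,r] + [p,q]. For instance
  ∂[2,5,6] = [5,6] − [2,6] + [2,5],
  ∂[0,2,6] = [2,6] − [0,6] + [0,2].
As a 18×12 matrix over Z this has rank 12, with invariant factors (1,1,1,1,1,1,1,1,1,1,1,2).

Computing H_k = (kernel of ∂_k) / (image of ∂_{k+1}):

  H_0: rank C_0 − rank ∂_1 = 7 − 6 = 1, and the invariant factors of ∂_1 are all 1, so H_0 ≅ Z.
  H_1: rank ker ∂_1 − rank ∂_2 = (18 − 6) − 12 = 0, and ∂_2 has invariant factor 2 > 1, so H_1 ≅ Z/2.
  H_2: rank ker ∂_2 − rank ∂_3 = (12 − 12) − 0 = 0, and there is no ∂_3, so H_2 ≅ 0.

As a check, the Euler characteristic is 7 − 18 + 12 = 1, which agrees with 1 − 0 + 0 = 1.
(K is a triangulation of the real projective plane RP^2.)

Hence the Betti numbers are b_0 = 1, b_1 = 0, b_2 = 0.

b_0 = 1, b_1 = 0, b_2 = 0.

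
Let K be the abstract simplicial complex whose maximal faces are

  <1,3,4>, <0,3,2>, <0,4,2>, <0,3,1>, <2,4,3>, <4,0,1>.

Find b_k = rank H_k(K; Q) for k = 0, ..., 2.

b_0 = 1, b_1 = 0, b_2 = 1.

Take the total order 0 < 1 < 2 < 3 < 4 on the vertex set. Then K (dimension 2) consists of the simplices:

  0-simplices (5): [0], [1], [2], [3], [4]
  1-simplices (9): [0,1], [0,2], [0,3], [0,4], [1,3], [1,4], [2,3], [2,4], [3,4]
  2-simplices (6): [0,1,3], [0,1,4], [0,2,3], [0,2,4], [1,3,4], [2,3,4]

giving chain groups C_0 ≅ Z^5, C_1 ≅ Z^9, C_2 ≅ Z^6.

The boundary map ∂_1: C_1 → C_0 is given by ∂[p,q] = [q] − [p].
The resulting 5×9 matrix has rank 4, and its Smith normal form has invariant factors (1,1,1,1).

Boundary ∂_2: C_2 → C_1 maps a triangle to the signed sum of its edges. For instance
  ∂[0,1,4] = [1,4] − [0,4] + [0,1],
  ∂[0,2,4] = [2,4] − [0,4] + [0,2].
This gives a 9×6 integer matrix of rank 5; reducing to Smith normal form yields diagonal entries (1,1,1,1,1).

From H_k ≅ ker(∂_k) / im(∂_{k+1}) we obtain:

  H_0: rank C_0 − rank ∂_1 = 5 − 4 = 1, and the invariant factors of ∂_1 are all 1, so H_0 ≅ Z.
  H_1: rank ker ∂_1 − rank ∂_2 = (9 − 4) − 5 = 0, and the invariant factors of ∂_2 are all 1, so H_1 ≅ 0.
  H_2: rank ker ∂_2 − rank ∂_3 = (6 − 5) − 0 = 1, and there is no ∂_3, so H_2 ≅ Z.

(K is a triangulation of the 2-sphere S^2.)

Hence the Betti numbers are b_0 = 1, b_1 = 0, b_2 = 1.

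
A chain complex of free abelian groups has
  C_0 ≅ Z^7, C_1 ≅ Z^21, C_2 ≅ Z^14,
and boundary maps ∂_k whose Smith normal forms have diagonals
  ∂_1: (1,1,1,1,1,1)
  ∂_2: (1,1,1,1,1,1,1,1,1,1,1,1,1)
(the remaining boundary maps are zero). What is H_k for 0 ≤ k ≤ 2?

H_0: b_0 = 7 − 0 − 6 = 1; torsion from ∂_1 factors > 1: none. So H_0 = Z.
H_1: b_1 = 21 − 6 − 13 = 2; torsion from ∂_2 factors > 1: none. So H_1 = Z^2.
H_2: b_2 = 14 − 13 − 0 = 1; torsion from ∂_3 factors > 1: none. So H_2 = Z.

H_0 = Z,  H_1 = Z^2,  H_2 = Z.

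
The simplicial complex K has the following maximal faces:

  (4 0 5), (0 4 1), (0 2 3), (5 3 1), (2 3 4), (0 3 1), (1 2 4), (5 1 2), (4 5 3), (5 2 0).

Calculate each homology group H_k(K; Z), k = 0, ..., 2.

H_0 = Z,  H_1 = Z/2,  H_2 = 0.

Order the vertices as 0 < 1 < 2 < 3 < 4 < 5. Listing each simplex with vertices in this order, K has dimension 2 with simplices:

  0-simplices (6): [0], [1], [2], [3], [4], [5]
  1-simplices (15): [0,1], [0,2], [0,3], [0,4], [0,5], [1,2], [1,3], [1,4], [1,5], [2,3], [2,4], [2,5], [3,4], [3,5], [4,5]
  2-simplices (10): [0,1,3], [0,1,4], [0,2,3], [0,2,5], [0,4,5], [1,2,4], [1,2,5], [1,3,5], [2,3,4], [3,4,5]

so the chain groups are C_0 ≅ Z^6, C_1 ≅ Z^15, C_2 ≅ Z^10.

∂_1: C_1 → C_0 is given by ∂[p,q] = [q] − [p]. For instance
  ∂[1,4] = [4] − [1].
As a 6×15 matrix over Z this has rank 5, with invariant factors (1,1,1,1,1).

Boundary ∂_2: C_2 → C_1 sends each 2-simplex [p,q,r] to [q,r] − [p,r] + [p,q]. For instance
  ∂[0,2,5] = [2,5] − [0,5] + [0,2],
  ∂[1,3,5] = [3,5] − [1,5] + [1,3].
The resulting 15×10 matrix has rank 10, and its Smith normal form has invariant factors (1,1,1,1,1,1,1,1,1,2).

Reading off H_k = ker ∂_k / im ∂_{k+1}:

  H_0: rank C_0 − rank ∂_1 = 6 − 5 = 1, and the invariant factors of ∂_1 are all 1, so H_0 = Z.
  H_1: rank ker ∂_1 − rank ∂_2 = (15 − 5) − 10 = 0, and ∂_2 has invariant factor 2 > 1, so H_1 = Z/2.
  H_2: rank ker ∂_2 − rank ∂_3 = (10 − 10) − 0 = 0, and there is no ∂_3, so H_2 = 0.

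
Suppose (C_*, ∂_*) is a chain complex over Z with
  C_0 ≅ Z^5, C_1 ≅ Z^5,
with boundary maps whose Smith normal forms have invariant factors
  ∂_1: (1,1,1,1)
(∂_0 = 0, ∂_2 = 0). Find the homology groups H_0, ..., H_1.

H_0 = Z,  H_1 = Z.

H_0: b_0 = 5 − 0 − 4 = 1; torsion from ∂_1 factors > 1: none. So H_0 = Z.
H_1: b_1 = 5 − 4 − 0 = 1; torsion from ∂_2 factors > 1: none. So H_1 = Z.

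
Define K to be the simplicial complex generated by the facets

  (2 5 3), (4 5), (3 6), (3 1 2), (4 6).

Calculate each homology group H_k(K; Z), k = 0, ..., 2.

Fix the vertex order 1 < 2 < 3 < 4 < 5 < 6 and write every simplex with vertices in increasing order. Then dim K = 2 and the simplices of K are:

  0-simplices (6): [1], [2], [3], [4], [5], [6]
  1-simplices (8): [1,2], [1,3], [2,3], [2,5], [3,5], [3,6], [4,5], [4,6]
  2-simplices (2): [1,2,3], [2,3,5]

so the chain groups are C_0 ≅ Z^6, C_1 ≅ Z^8, C_2 ≅ Z^2.

∂_1: C_1 → C_0 sends each edge [p,q] (with p < q) to q − p.
This gives a 6×8 integer matrix of rank 5; reducing to Smith normal form yields diagonal entries (1,1,1,1,1).

The boundary map ∂_2: C_2 → C_1 sends each 2-simplex [p,q,r] to [q,r] − [p,r] + [p,q]. For instance
  ∂[1,2,3] = [2,3] − [1,3] + [1,2],
  ∂[2,3,5] = [3,5] − [2,5] + [2,3].
The 8×2 boundary matrix has rank 2 and Smith normal form diag(1,1).

Computing H_k = (kernel of ∂_k) / (image of ∂_{k+1}):

  H_0: rank C_0 − rank ∂_1 = 6 − 5 = 1, and the invariant factors of ∂_1 are all 1, so H_0 = Z.
  H_1: rank ker ∂_1 − rank ∂_2 = (8 − 5) − 2 = 1, and the invariant factors of ∂_2 are all 1, so H_1 = Z.
  H_2: rank ker ∂_2 − rank ∂_3 = (2 − 2) − 0 = 0, and there is no ∂_3, so H_2 = 0.

As a check, the Euler characteristic is 6 − 8 + 2 = 0, which agrees with 1 − 1 + 0 = 0.

H_0 ≅ Z,  H_1 ≅ Z,  H_2 = 0.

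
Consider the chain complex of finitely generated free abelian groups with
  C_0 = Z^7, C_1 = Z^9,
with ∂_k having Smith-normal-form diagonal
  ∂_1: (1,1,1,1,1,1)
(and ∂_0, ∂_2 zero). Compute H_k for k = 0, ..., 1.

H_0: b_0 = 7 − 0 − 6 = 1; torsion from ∂_1 factors > 1: none. So H_0 ≅ Z.
H_1: b_1 = 9 − 6 − 0 = 3; torsion from ∂_2 factors > 1: none. So H_1 ≅ Z^3.

H_0 ≅ Z,  H_1 ≅ Z^3.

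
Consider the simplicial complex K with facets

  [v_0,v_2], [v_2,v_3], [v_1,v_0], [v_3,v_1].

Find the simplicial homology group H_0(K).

K has 4 vertices, 4 edges.
rank ∂_0 = 0, rank ∂_1 = 3 ⇒ b_0 = 4 − 0 − 3 = 1; all invariant factors of ∂_1 are 1 so no torsion. So H_0 ≅ Z.

H_0 ≅ Z.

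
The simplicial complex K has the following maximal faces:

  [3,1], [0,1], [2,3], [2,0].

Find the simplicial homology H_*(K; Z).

We work with the vertex ordering 0 < 1 < 2 < 3. The simplices of K, each written with vertices in increasing order, are:

  0-simplices (4): [0], [1], [2], [3]
  1-simplices (4): [0,1], [0,2], [1,3], [2,3]

so the chain groups are C_0 ≅ Z^4, C_1 ≅ Z^4.

Boundary ∂_1: C_1 → C_0 maps an edge to its endpoints' difference, ∂[p,q] = q − p. For instance
  ∂[2,3] = [3] − [2].
The resulting 4×4 matrix has rank 3, and its Smith normal form has invariant factors (1,1,1).

Reading off H_k = ker ∂_k / im ∂_{k+1}:

  H_0: rank C_0 − rank ∂_1 = 4 − 3 = 1, and the invariant factors of ∂_1 are all 1, so H_0 ≅ Z.
  H_1: rank ker ∂_1 − rank ∂_2 = (4 − 3) − 0 = 1, and there is no ∂_2, so H_1 ≅ Z.

As a check, the Euler characteristic is 4 − 4 = 0, which agrees with 1 − 1 = 0.

H_0 = Z,  H_1 = Z.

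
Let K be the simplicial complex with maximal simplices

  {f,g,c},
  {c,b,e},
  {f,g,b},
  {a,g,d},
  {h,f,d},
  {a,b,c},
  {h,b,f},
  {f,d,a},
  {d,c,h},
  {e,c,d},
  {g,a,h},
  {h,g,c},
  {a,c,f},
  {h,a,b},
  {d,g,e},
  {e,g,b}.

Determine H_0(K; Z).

Order the vertices as a < b < c < d < e < f < g < h. Listing each simplex with vertices in this order, K has dimension 2 with simplices:

  0-simplices (8): a, b, c, d, e, f, g, h
  1-simplices (24): ab, ac, ad, af, ag, ah, bc, be, bf, bg, bh, cd, ce, cf, cg, ch, de, df, dg, dh, eg, fg, fh, gh
  2-simplices (16): abc, abh, acf, adf, adg, agh, bce, beg, bfg, bfh, cde, cdh, cfg, cgh, deg, dfh

Hence C_0 ≅ Z^8, C_1 ≅ Z^24, C_2 ≅ Z^16.

Boundary ∂_1: C_1 → C_0 is given by ∂[p,q] = [q] − [p].
The 8×24 boundary matrix has rank 7 and Smith normal form diag(1,1,1,1,1,1,1).

∂_2: C_2 → C_1 acts by ∂[p,q,r] = [q,r] − [p,r] + [p,q]. For instance
  ∂abc = bc − ac + ab,
  ∂deg = eg − dg + de.
The resulting 24×16 matrix has rank 15, and its Smith normal form has invariant factors (1,1,1,1,1,1,1,1,1,1,1,1,1,1,1).

From H_k ≅ ker(∂_k) / im(∂_{k+1}) we obtain:

  H_0: rank C_0 − rank ∂_1 = 8 − 7 = 1, and the invariant factors of ∂_1 are all 1, so H_0 = Z.

H_0 = Z.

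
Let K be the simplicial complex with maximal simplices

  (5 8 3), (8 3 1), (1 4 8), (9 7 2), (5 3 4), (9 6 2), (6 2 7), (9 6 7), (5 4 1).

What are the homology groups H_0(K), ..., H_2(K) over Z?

H_0 = Z^2,  H_1 = Z,  H_2 = Z.

K has 9 vertices, 16 edges, 9 triangles.
rank ∂_0 = 0, rank ∂_1 = 7 ⇒ b_0 = 9 − 0 − 7 = 2; all invariant factors of ∂_1 are 1 so no torsion. So H_0 = Z^2.
rank ∂_1 = 7, rank ∂_2 = 8 ⇒ b_1 = 16 − 7 − 8 = 1; all invariant factors of ∂_2 are 1 so no torsion. So H_1 = Z.
rank ∂_2 = 8, rank ∂_3 = 0 ⇒ b_2 = 9 − 8 − 0 = 1. So H_2 = Z.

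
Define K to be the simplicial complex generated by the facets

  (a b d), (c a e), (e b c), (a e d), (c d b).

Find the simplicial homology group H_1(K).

H_1 = Z.

Fix the vertex order a < b < c < d < e and write every simplex with vertices in increasing order. Then dim K = 2 and the simplices of K are:

  0-simplices (5): a, b, c, d, e
  1-simplices (10): ab, ac, ad, ae, bc, bd, be, cd, ce, de
  2-simplices (5): abd, ace, ade, bcd, bce

Hence C_0 ≅ Z^5, C_1 ≅ Z^10, C_2 ≅ Z^5.

The boundary map ∂_1: C_1 → C_0 maps an edge to its endpoints' difference, ∂[p,q] = q − p.
The resulting 5×10 matrix has rank 4, and its Smith normal form has invariant factors (1,1,1,1).

Boundary ∂_2: C_2 → C_1 acts by ∂[p,q,r] = [q,r] − [p,r] + [p,q]. For instance
  ∂bcd = cd − bd + bc,
  ∂ade = de − ae + ad.
The resulting 10×5 matrix has rank 5, and its Smith normal form has invariant factors (1,1,1,1,1).

Reading off H_k = ker ∂_k / im ∂_{k+1}:

  H_1: rank ker ∂_1 − rank ∂_2 = (10 − 4) − 5 = 1, and the invariant factors of ∂_2 are all 1, so H_1 ≅ Z.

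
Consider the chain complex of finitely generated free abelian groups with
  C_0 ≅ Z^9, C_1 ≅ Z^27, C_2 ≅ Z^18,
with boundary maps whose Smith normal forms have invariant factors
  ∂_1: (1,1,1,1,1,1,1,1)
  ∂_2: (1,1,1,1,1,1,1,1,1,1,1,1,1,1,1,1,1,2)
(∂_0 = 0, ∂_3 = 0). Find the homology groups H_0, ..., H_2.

H_0 ≅ Z,  H_1 ≅ Z × Z/2,  H_2 = 0.

H_0: b_0 = 9 − 0 − 8 = 1; torsion from ∂_1 factors > 1: none. So H_0 ≅ Z.
H_1: b_1 = 27 − 8 − 18 = 1; torsion from ∂_2 factors > 1: [2]. So H_1 ≅ Z × Z/2.
H_2: b_2 = 18 − 18 − 0 = 0; torsion from ∂_3 factors > 1: none. So H_2 ≅ 0.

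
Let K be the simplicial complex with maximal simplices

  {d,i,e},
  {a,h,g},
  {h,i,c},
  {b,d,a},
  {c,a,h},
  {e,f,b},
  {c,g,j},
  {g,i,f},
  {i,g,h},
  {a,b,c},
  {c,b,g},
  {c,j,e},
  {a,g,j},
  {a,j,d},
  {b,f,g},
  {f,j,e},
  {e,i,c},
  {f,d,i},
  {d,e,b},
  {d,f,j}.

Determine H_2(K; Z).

H_2 ≅ 0.

Fix the vertex order a < b < c < d < e < f < g < h < i < j and write every simplex with vertices in increasing order. Then dim K = 2 and the simplices of K are:

  0-simplices (10): a, b, c, d, e, f, g, h, i, j
  1-simplices (30): ab, ac, ad, ag, ah, aj, bc, bd, be, bf, bg, ce, cg, ch, ci, cj, de, df, di, dj, ef, ei, ej, fg, fi, fj, gh, gi, gj, hi
  2-simplices (20): abc, abd, ach, adj, agh, agj, bcg, bde, bef, bfg, cei, cej, cgj, chi, dei, dfi, dfj, efj, fgi, ghi

giving chain groups C_0 ≅ Z^10, C_1 ≅ Z^30, C_2 ≅ Z^20.

The boundary map ∂_1: C_1 → C_0 is given by ∂[p,q] = [q] − [p]. For instance
  ∂ej = j − e.
The resulting 10×30 matrix has rank 9, and its Smith normal form has invariant factors (1,1,1,1,1,1,1,1,1).

The boundary map ∂_2: C_2 → C_1 maps a triangle to the signed sum of its edges. For instance
  ∂adj = dj − aj + ad,
  ∂bef = ef − bf + be.
As a 30×20 matrix over Z this has rank 20, with invariant factors (1,1,1,1,1,1,1,1,1,1,1,1,1,1,1,1,1,1,1,2).

Now H_k = ker ∂_k / im ∂_{k+1}, so:

  H_2: rank ker ∂_2 − rank ∂_3 = (20 − 20) − 0 = 0, and there is no ∂_3, so H_2 ≅ 0.

(K is a triangulation of the Klein bottle.)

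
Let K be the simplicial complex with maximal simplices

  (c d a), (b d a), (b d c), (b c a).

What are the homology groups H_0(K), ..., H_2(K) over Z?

H_0 = Z,  H_1 = 0,  H_2 = Z.

Fix the vertex order a < b < c < d and write every simplex with vertices in increasing order. Then dim K = 2 and the simplices of K are:

  0-simplices (4): a, b, c, d
  1-simplices (6): ab, ac, ad, bc, bd, cd
  2-simplices (4): abc, abd, acd, bcd

giving chain groups C_0 ≅ Z^4, C_1 ≅ Z^6, C_2 ≅ Z^4.

Boundary ∂_1: C_1 → C_0 sends each edge [p,q] (with p < q) to q − p.
The 4×6 boundary matrix has rank 3 and Smith normal form diag(1,1,1).

∂_2: C_2 → C_1 sends each 2-simplex [p,q,r] to [q,r] − [p,r] + [p,q]. For instance
  ∂abc = bc − ac + ab,
  ∂bcd = cd − bd + bc.
As a 6×4 matrix over Z this has rank 3, with invariant factors (1,1,1).

Reading off H_k = ker ∂_k / im ∂_{k+1}:

  H_0: rank C_0 − rank ∂_1 = 4 − 3 = 1, and the invariant factors of ∂_1 are all 1, so H_0 ≅ Z.
  H_1: rank ker ∂_1 − rank ∂_2 = (6 − 3) − 3 = 0, and the invariant factors of ∂_2 are all 1, so H_1 ≅ 0.
  H_2: rank ker ∂_2 − rank ∂_3 = (4 − 3) − 0 = 1, and there is no ∂_3, so H_2 ≅ Z.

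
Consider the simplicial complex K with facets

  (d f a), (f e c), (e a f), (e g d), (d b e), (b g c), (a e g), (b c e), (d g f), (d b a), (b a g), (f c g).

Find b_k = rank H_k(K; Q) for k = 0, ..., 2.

We work with the vertex ordering a < b < c < d < e < f < g. The simplices of K, each written with vertices in increasing order, are:

  0-simplices (7): a, b, c, d, e, f, g
  1-simplices (18): ab, ad, ae, af, ag, bc, bd, be, bg, ce, cf, cg, de, df, dg, ef, eg, fg
  2-simplices (12): abd, abg, adf, aef, aeg, bce, bcg, bde, cef, cfg, deg, dfg

so the chain groups are C_0 ≅ Z^7, C_1 ≅ Z^18, C_2 ≅ Z^12.

∂_1: C_1 → C_0 sends each edge [p,q] (with p < q) to q − p. For instance
  ∂ef = f − e.
The 7×18 boundary matrix has rank 6 and Smith normal form diag(1,1,1,1,1,1).

Boundary ∂_2: C_2 → C_1 sends each 2-simplex [p,q,r] to [q,r] − [p,r] + [p,q]. For instance
  ∂dfg = fg − dg + df,
  ∂abg = bg − ag + ab.
This gives a 18×12 integer matrix of rank 12; reducing to Smith normal form yields diagonal entries (1,1,1,1,1,1,1,1,1,1,1,2).

Computing H_k = (kernel of ∂_k) / (image of ∂_{k+1}):

  H_0: rank C_0 − rank ∂_1 = 7 − 6 = 1, and the invariant factors of ∂_1 are all 1, so H_0 ≅ Z.
  H_1: rank ker ∂_1 − rank ∂_2 = (18 − 6) − 12 = 0, and ∂_2 has invariant factor 2 > 1, so H_1 ≅ Z/2Z.
  H_2: rank ker ∂_2 − rank ∂_3 = (12 − 12) − 0 = 0, and there is no ∂_3, so H_2 ≅ 0.

Hence the Betti numbers are b_0 = 1, b_1 = 0, b_2 = 0.

b_0 = 1, b_1 = 0, b_2 = 0.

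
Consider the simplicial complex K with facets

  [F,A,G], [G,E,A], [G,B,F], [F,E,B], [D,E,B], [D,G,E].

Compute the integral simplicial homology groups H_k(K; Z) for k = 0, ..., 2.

Order the vertices as A < B < D < E < F < G. Listing each simplex with vertices in this order, K has dimension 2 with simplices:

  0-simplices (6): A, B, D, E, F, G
  1-simplices (12): AE, AF, AG, BD, BE, BF, BG, DE, DG, EF, EG, FG
  2-simplices (6): AEG, AFG, BDE, BEF, BFG, DEG

Hence C_0 ≅ Z^6, C_1 ≅ Z^12, C_2 ≅ Z^6.

∂_1: C_1 → C_0 is given by ∂[p,q] = [q] − [p]. For instance
  ∂BD = D − B.
The 6×12 boundary matrix has rank 5 and Smith normal form diag(1,1,1,1,1).

∂_2: C_2 → C_1 maps a triangle to the signed sum of its edges. For instance
  ∂AFG = FG − AG + AF,
  ∂BEF = EF − BF + BE.
The resulting 12×6 matrix has rank 6, and its Smith normal form has invariant factors (1,1,1,1,1,1).

Now H_k = ker ∂_k / im ∂_{k+1}, so:

  H_0: rank C_0 − rank ∂_1 = 6 − 5 = 1, and the invariant factors of ∂_1 are all 1, so H_0 ≅ Z.
  H_1: rank ker ∂_1 − rank ∂_2 = (12 − 5) − 6 = 1, and the invariant factors of ∂_2 are all 1, so H_1 ≅ Z.
  H_2: rank ker ∂_2 − rank ∂_3 = (6 − 6) − 0 = 0, and there is no ∂_3, so H_2 ≅ 0.

As a check, the Euler characteristic is 6 − 12 + 6 = 0, which agrees with 1 − 1 + 0 = 0.
(K is a triangulation of the cylinder S^1 x I.)

H_0 ≅ Z,  H_1 ≅ Z,  H_2 = 0.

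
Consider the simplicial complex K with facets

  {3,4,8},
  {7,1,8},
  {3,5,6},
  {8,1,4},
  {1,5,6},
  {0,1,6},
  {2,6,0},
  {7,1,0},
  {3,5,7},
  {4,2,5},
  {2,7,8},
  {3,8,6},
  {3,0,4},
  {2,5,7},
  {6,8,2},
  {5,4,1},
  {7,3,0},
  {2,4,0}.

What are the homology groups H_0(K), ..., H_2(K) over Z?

H_0 ≅ Z,  H_1 ≅ Z^2,  H_2 ≅ Z.

We work with the vertex ordering 0 < 1 < 2 < 3 < 4 < 5 < 6 < 7 < 8. The simplices of K, each written with vertices in increasing order, are:

  0-simplices (9): [0], [1], [2], [3], [4], [5], [6], [7], [8]
  1-simplices (27): (27 of them)
  2-simplices (18): [0,1,6], [0,1,7], [0,2,4], [0,2,6], [0,3,4], [0,3,7], [1,4,5], [1,4,8], [1,5,6], [1,7,8], [2,4,5], [2,5,7], [2,6,8], [2,7,8], [3,4,8], [3,5,6], [3,5,7], [3,6,8]

so the chain groups are C_0 ≅ Z^9, C_1 ≅ Z^27, C_2 ≅ Z^18.

∂_1: C_1 → C_0 sends each edge [p,q] (with p < q) to q − p. For instance
  ∂[1,6] = [6] − [1].
This gives a 9×27 integer matrix of rank 8; reducing to Smith normal form yields diagonal entries (1,1,1,1,1,1,1,1).

Boundary ∂_2: C_2 → C_1 maps a triangle to the signed sum of its edges. For instance
  ∂[2,5,7] = [5,7] − [2,7] + [2,5],
  ∂[2,7,8] = [7,8] − [2,8] + [2,7].
This gives a 27×18 integer matrix of rank 17; reducing to Smith normal form yields diagonal entries (1,1,1,1,1,1,1,1,1,1,1,1,1,1,1,1,1).

Reading off H_k = ker ∂_k / im ∂_{k+1}:

  H_0: rank C_0 − rank ∂_1 = 9 − 8 = 1, and the invariant factors of ∂_1 are all 1, so H_0 = Z.
  H_1: rank ker ∂_1 − rank ∂_2 = (27 − 8) − 17 = 2, and the invariant factors of ∂_2 are all 1, so H_1 = Z^2.
  H_2: rank ker ∂_2 − rank ∂_3 = (18 − 17) − 0 = 1, and there is no ∂_3, so H_2 = Z.

As a check, the Euler characteristic is 9 − 27 + 18 = 0, which agrees with 1 − 2 + 1 = 0.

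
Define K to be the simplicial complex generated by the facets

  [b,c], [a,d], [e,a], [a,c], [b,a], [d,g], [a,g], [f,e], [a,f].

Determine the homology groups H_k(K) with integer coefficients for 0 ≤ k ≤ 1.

Take the total order a < b < c < d < e < f < g on the vertex set. Then K (dimension 1) consists of the simplices:

  0-simplices (7): a, b, c, d, e, f, g
  1-simplices (9): ab, ac, ad, ae, af, ag, bc, dg, ef

so the chain groups are C_0 ≅ Z^7, C_1 ≅ Z^9.

The boundary map ∂_1: C_1 → C_0 is given by ∂[p,q] = [q] − [p].
As a 7×9 matrix over Z this has rank 6, with invariant factors (1,1,1,1,1,1).

Reading off H_k = ker ∂_k / im ∂_{k+1}:

  H_0: rank C_0 − rank ∂_1 = 7 − 6 = 1, and the invariant factors of ∂_1 are all 1, so H_0 ≅ Z.
  H_1: rank ker ∂_1 − rank ∂_2 = (9 − 6) − 0 = 3, and there is no ∂_2, so H_1 ≅ Z^3.

H_0 ≅ Z,  H_1 ≅ Z^3.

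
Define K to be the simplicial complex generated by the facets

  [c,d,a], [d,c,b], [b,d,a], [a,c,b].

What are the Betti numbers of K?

Order the vertices as a < b < c < d. Listing each simplex with vertices in this order, K has dimension 2 with simplices:

  0-simplices (4): a, b, c, d
  1-simplices (6): ab, ac, ad, bc, bd, cd
  2-simplices (4): abc, abd, acd, bcd

giving chain groups C_0 ≅ Z^4, C_1 ≅ Z^6, C_2 ≅ Z^4.

Boundary ∂_1: C_1 → C_0 is given by ∂[p,q] = [q] − [p]. For instance
  ∂ad = d − a.
The resulting 4×6 matrix has rank 3, and its Smith normal form has invariant factors (1,1,1).

The boundary map ∂_2: C_2 → C_1 acts by ∂[p,q,r] = [q,r] − [p,r] + [p,q]. For instance
  ∂abd = bd − ad + ab,
  ∂abc = bc − ac + ab.
The 6×4 boundary matrix has rank 3 and Smith normal form diag(1,1,1).

Now H_k = ker ∂_k / im ∂_{k+1}, so:

  H_0: rank C_0 − rank ∂_1 = 4 − 3 = 1, and the invariant factors of ∂_1 are all 1, so H_0 ≅ Z.
  H_1: rank ker ∂_1 − rank ∂_2 = (6 − 3) − 3 = 0, and the invariant factors of ∂_2 are all 1, so H_1 ≅ 0.
  H_2: rank ker ∂_2 − rank ∂_3 = (4 − 3) − 0 = 1, and there is no ∂_3, so H_2 ≅ Z.

Hence the Betti numbers are b_0 = 1, b_1 = 0, b_2 = 1.

b_0 = 1, b_1 = 0, b_2 = 1.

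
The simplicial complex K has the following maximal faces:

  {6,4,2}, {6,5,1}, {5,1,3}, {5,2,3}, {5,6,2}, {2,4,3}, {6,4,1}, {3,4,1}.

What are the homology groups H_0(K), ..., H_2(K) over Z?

H_0 ≅ Z,  H_1 = 0,  H_2 ≅ Z.

Order the vertices as 1 < 2 < 3 < 4 < 5 < 6. Listing each simplex with vertices in this order, K has dimension 2 with simplices:

  0-simplices (6): [1], [2], [3], [4], [5], [6]
  1-simplices (12): [1,3], [1,4], [1,5], [1,6], [2,3], [2,4], [2,5], [2,6], [3,4], [3,5], [4,6], [5,6]
  2-simplices (8): [1,3,4], [1,3,5], [1,4,6], [1,5,6], [2,3,4], [2,3,5], [2,4,6], [2,5,6]

giving chain groups C_0 ≅ Z^6, C_1 ≅ Z^12, C_2 ≅ Z^8.

Boundary ∂_1: C_1 → C_0 maps an edge to its endpoints' difference, ∂[p,q] = q − p. For instance
  ∂[1,4] = [4] − [1].
The resulting 6×12 matrix has rank 5, and its Smith normal form has invariant factors (1,1,1,1,1).

∂_2: C_2 → C_1 acts by ∂[p,q,r] = [q,r] − [p,r] + [p,q]. For instance
  ∂[1,4,6] = [4,6] − [1,6] + [1,4],
  ∂[2,5,6] = [5,6] − [2,6] + [2,5].
The 12×8 boundary matrix has rank 7 and Smith normal form diag(1,1,1,1,1,1,1).

Now H_k = ker ∂_k / im ∂_{k+1}, so:

  H_0: rank C_0 − rank ∂_1 = 6 − 5 = 1, and the invariant factors of ∂_1 are all 1, so H_0 = Z.
  H_1: rank ker ∂_1 − rank ∂_2 = (12 − 5) − 7 = 0, and the invariant factors of ∂_2 are all 1, so H_1 = 0.
  H_2: rank ker ∂_2 − rank ∂_3 = (8 − 7) − 0 = 1, and there is no ∂_3, so H_2 = Z.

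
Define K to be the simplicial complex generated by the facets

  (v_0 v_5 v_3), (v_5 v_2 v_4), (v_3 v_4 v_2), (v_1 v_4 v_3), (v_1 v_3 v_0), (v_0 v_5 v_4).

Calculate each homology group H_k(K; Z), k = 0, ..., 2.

We work with the vertex ordering v_0 < v_1 < v_2 < v_3 < v_4 < v_5. The simplices of K, each written with vertices in increasing order, are:

  0-simplices (6): [v_0], [v_1], [v_2], [v_3], [v_4], [v_5]
  1-simplices (12): [v_0,v_1], [v_0,v_3], [v_0,v_4], [v_0,v_5], [v_1,v_3], [v_1,v_4], [v_2,v_3], [v_2,v_4], [v_2,v_5], [v_3,v_4], [v_3,v_5], [v_4,v_5]
  2-simplices (6): [v_0,v_1,v_3], [v_0,v_3,v_5], [v_0,v_4,v_5], [v_1,v_3,v_4], [v_2,v_3,v_4], [v_2,v_4,v_5]

giving chain groups C_0 ≅ Z^6, C_1 ≅ Z^12, C_2 ≅ Z^6.

∂_1: C_1 → C_0 sends each edge [p,q] (with p < q) to q − p.
This gives a 6×12 integer matrix of rank 5; reducing to Smith normal form yields diagonal entries (1,1,1,1,1).

Boundary ∂_2: C_2 → C_1 acts by ∂[p,q,r] = [q,r] − [p,r] + [p,q]. For instance
  ∂[v_2,v_3,v_4] = [v_3,v_4] − [v_2,v_4] + [v_2,v_3],
  ∂[v_1,v_3,v_4] = [v_3,v_4] − [v_1,v_4] + [v_1,v_3].
The 12×6 boundary matrix has rank 6 and Smith normal form diag(1,1,1,1,1,1).

Reading off H_k = ker ∂_k / im ∂_{k+1}:

  H_0: rank C_0 − rank ∂_1 = 6 − 5 = 1, and the invariant factors of ∂_1 are all 1, so H_0 ≅ Z.
  H_1: rank ker ∂_1 − rank ∂_2 = (12 − 5) − 6 = 1, and the invariant factors of ∂_2 are all 1, so H_1 ≅ Z.
  H_2: rank ker ∂_2 − rank ∂_3 = (6 − 6) − 0 = 0, and there is no ∂_3, so H_2 ≅ 0.

(K is a triangulation of the cylinder S^1 x I.)

H_0 = Z,  H_1 = Z,  H_2 = 0.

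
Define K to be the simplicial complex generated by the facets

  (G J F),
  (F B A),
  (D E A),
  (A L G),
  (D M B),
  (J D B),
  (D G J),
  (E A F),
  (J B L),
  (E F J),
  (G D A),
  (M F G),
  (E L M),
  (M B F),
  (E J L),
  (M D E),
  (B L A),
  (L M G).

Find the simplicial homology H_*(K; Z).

K has 9 vertices, 27 edges, 18 triangles.
rank ∂_0 = 0, rank ∂_1 = 8 ⇒ b_0 = 9 − 0 − 8 = 1; all invariant factors of ∂_1 are 1 so no torsion. So H_0 = Z.
rank ∂_1 = 8, rank ∂_2 = 17 ⇒ b_1 = 27 − 8 − 17 = 2; all invariant factors of ∂_2 are 1 so no torsion. So H_1 = Z^2.
rank ∂_2 = 17, rank ∂_3 = 0 ⇒ b_2 = 18 − 17 − 0 = 1. So H_2 = Z.

H_0 ≅ Z,  H_1 ≅ Z^2,  H_2 ≅ Z.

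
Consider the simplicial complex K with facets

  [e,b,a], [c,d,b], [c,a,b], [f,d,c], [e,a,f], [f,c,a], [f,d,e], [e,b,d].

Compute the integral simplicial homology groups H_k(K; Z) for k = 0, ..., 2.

H_0 = Z,  H_1 = 0,  H_2 = Z.

Order the vertices as a < b < c < d < e < f. Listing each simplex with vertices in this order, K has dimension 2 with simplices:

  0-simplices (6): a, b, c, d, e, f
  1-simplices (12): ab, ac, ae, af, bc, bd, be, cd, cf, de, df, ef
  2-simplices (8): abc, abe, acf, aef, bcd, bde, cdf, def

giving chain groups C_0 ≅ Z^6, C_1 ≅ Z^12, C_2 ≅ Z^8.

Boundary ∂_1: C_1 → C_0 is given by ∂[p,q] = [q] − [p]. For instance
  ∂af = f − a.
The 6×12 boundary matrix has rank 5 and Smith normal form diag(1,1,1,1,1).

The boundary map ∂_2: C_2 → C_1 maps a triangle to the signed sum of its edges. For instance
  ∂bcd = cd − bd + bc,
  ∂acf = cf − af + ac.
The resulting 12×8 matrix has rank 7, and its Smith normal form has invariant factors (1,1,1,1,1,1,1).

From H_k ≅ ker(∂_k) / im(∂_{k+1}) we obtain:

  H_0: rank C_0 − rank ∂_1 = 6 − 5 = 1, and the invariant factors of ∂_1 are all 1, so H_0 = Z.
  H_1: rank ker ∂_1 − rank ∂_2 = (12 − 5) − 7 = 0, and the invariant factors of ∂_2 are all 1, so H_1 = 0.
  H_2: rank ker ∂_2 − rank ∂_3 = (8 − 7) − 0 = 1, and there is no ∂_3, so H_2 = Z.

As a check, the Euler characteristic is 6 − 12 + 8 = 2, which agrees with 1 − 0 + 1 = 2.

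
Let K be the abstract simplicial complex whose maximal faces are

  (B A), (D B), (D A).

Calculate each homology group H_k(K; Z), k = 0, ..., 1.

We work with the vertex ordering A < B < D. The simplices of K, each written with vertices in increasing order, are:

  0-simplices (3): A, B, D
  1-simplices (3): AB, AD, BD

so the chain groups are C_0 ≅ Z^3, C_1 ≅ Z^3.

Boundary ∂_1: C_1 → C_0 maps an edge to its endpoints' difference, ∂[p,q] = q − p.
As a 3×3 matrix over Z this has rank 2, with invariant factors (1,1).

From H_k ≅ ker(∂_k) / im(∂_{k+1}) we obtain:

  H_0: rank C_0 − rank ∂_1 = 3 − 2 = 1, and the invariant factors of ∂_1 are all 1, so H_0 = Z.
  H_1: rank ker ∂_1 − rank ∂_2 = (3 − 2) − 0 = 1, and there is no ∂_2, so H_1 = Z.

H_0 = Z,  H_1 = Z.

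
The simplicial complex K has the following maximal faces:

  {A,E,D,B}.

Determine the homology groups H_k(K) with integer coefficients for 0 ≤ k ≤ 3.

H_0 ≅ Z,  H_1 = 0,  H_2 = 0,  H_3 = 0.

K has 4 vertices, 6 edges, 4 triangles, 1 3-simplex.
rank ∂_0 = 0, rank ∂_1 = 3 ⇒ b_0 = 4 − 0 − 3 = 1; all invariant factors of ∂_1 are 1 so no torsion. So H_0 = Z.
rank ∂_1 = 3, rank ∂_2 = 3 ⇒ b_1 = 6 − 3 − 3 = 0; all invariant factors of ∂_2 are 1 so no torsion. So H_1 = 0.
rank ∂_2 = 3, rank ∂_3 = 1 ⇒ b_2 = 4 − 3 − 1 = 0; all invariant factors of ∂_3 are 1 so no torsion. So H_2 = 0.
rank ∂_3 = 1, rank ∂_4 = 0 ⇒ b_3 = 1 − 1 − 0 = 0. So H_3 = 0.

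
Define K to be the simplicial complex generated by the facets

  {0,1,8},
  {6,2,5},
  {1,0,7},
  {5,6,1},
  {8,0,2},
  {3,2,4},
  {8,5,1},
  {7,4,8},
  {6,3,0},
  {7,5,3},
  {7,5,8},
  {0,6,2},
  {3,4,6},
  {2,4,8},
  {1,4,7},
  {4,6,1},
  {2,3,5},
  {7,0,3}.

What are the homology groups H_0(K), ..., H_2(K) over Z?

Fix the vertex order 0 < 1 < 2 < 3 < 4 < 5 < 6 < 7 < 8 and write every simplex with vertices in increasing order. Then dim K = 2 and the simplices of K are:

  0-simplices (9): [0], [1], [2], [3], [4], [5], [6], [7], [8]
  1-simplices (27): (27 of them)
  2-simplices (18): [0,1,7], [0,1,8], [0,2,6], [0,2,8], [0,3,6], [0,3,7], [1,4,6], [1,4,7], [1,5,6], [1,5,8], [2,3,4], [2,3,5], [2,4,8], [2,5,6], [3,4,6], [3,5,7], [4,7,8], [5,7,8]

so the chain groups are C_0 ≅ Z^9, C_1 ≅ Z^27, C_2 ≅ Z^18.

∂_1: C_1 → C_0 maps an edge to its endpoints' difference, ∂[p,q] = q − p.
The resulting 9×27 matrix has rank 8, and its Smith normal form has invariant factors (1,1,1,1,1,1,1,1).

The boundary map ∂_2: C_2 → C_1 sends each 2-simplex [p,q,r] to [q,r] − [p,r] + [p,q]. For instance
  ∂[1,4,7] = [4,7] − [1,7] + [1,4],
  ∂[0,2,8] = [2,8] − [0,8] + [0,2].
The resulting 27×18 matrix has rank 18, and its Smith normal form has invariant factors (1,1,1,1,1,1,1,1,1,1,1,1,1,1,1,1,1,2).

From H_k ≅ ker(∂_k) / im(∂_{k+1}) we obtain:

  H_0: rank C_0 − rank ∂_1 = 9 − 8 = 1, and the invariant factors of ∂_1 are all 1, so H_0 ≅ Z.
  H_1: rank ker ∂_1 − rank ∂_2 = (27 − 8) − 18 = 1, and ∂_2 has invariant factor 2 > 1, so H_1 ≅ Z ⊕ Z/2Z.
  H_2: rank ker ∂_2 − rank ∂_3 = (18 − 18) − 0 = 0, and there is no ∂_3, so H_2 ≅ 0.

H_0 = Z,  H_1 = Z ⊕ Z/2Z,  H_2 = 0.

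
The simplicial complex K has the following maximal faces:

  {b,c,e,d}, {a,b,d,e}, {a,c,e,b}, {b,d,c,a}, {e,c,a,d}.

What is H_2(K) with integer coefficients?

Take the total order a < b < c < d < e on the vertex set. Then K (dimension 3) consists of the simplices:

  0-simplices (5): a, b, c, d, e
  1-simplices (10): ab, ac, ad, ae, bc, bd, be, cd, ce, de
  2-simplices (10): abc, abd, abe, acd, ace, ade, bcd, bce, bde, cde
  3-simplices (5): abcd, abce, abde, acde, bcde

so the chain groups are C_0 ≅ Z^5, C_1 ≅ Z^10, C_2 ≅ Z^10, C_3 ≅ Z^5.

Boundary ∂_1: C_1 → C_0 maps an edge to its endpoints' difference, ∂[p,q] = q − p. For instance
  ∂ce = e − c.
As a 5×10 matrix over Z this has rank 4, with invariant factors (1,1,1,1).

∂_2: C_2 → C_1 sends each 2-simplex [p,q,r] to [q,r] − [p,r] + [p,q]. For instance
  ∂cde = de − ce + cd,
  ∂abc = bc − ac + ab.
This gives a 10×10 integer matrix of rank 6; reducing to Smith normal form yields diagonal entries (1,1,1,1,1,1).

The boundary map ∂_3: C_3 → C_2 sends each 3-simplex σ to the alternating sum Σ_i (−1)^i (σ with its i-th vertex removed). For instance
  ∂bcde = cde − bde + bce − bcd,
  ∂acde = cde − ade + ace − acd.
The 10×5 boundary matrix has rank 4 and Smith normal form diag(1,1,1,1).

Now H_k = ker ∂_k / im ∂_{k+1}, so:

  H_2: rank ker ∂_2 − rank ∂_3 = (10 − 6) − 4 = 0, and the invariant factors of ∂_3 are all 1, so H_2 = 0.

(K is a triangulation of the 3-sphere S^3.)

H_2 ≅ 0.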